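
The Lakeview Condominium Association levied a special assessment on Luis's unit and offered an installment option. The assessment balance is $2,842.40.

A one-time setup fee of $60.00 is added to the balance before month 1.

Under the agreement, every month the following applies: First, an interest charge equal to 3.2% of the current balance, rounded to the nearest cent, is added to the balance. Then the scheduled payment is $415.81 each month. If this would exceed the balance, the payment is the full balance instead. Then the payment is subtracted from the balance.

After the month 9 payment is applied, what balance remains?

Month 1: opening $2,902.40; interest $92.88 → $2,995.28; payment $415.81; balance $2,579.47
Month 2: opening $2,579.47; interest $82.54 → $2,662.01; payment $415.81; balance $2,246.20
Month 3: opening $2,246.20; interest $71.88 → $2,318.08; payment $415.81; balance $1,902.27
Month 4: opening $1,902.27; interest $60.87 → $1,963.14; payment $415.81; balance $1,547.33
Month 5: opening $1,547.33; interest $49.51 → $1,596.84; payment $415.81; balance $1,181.03
Month 6: opening $1,181.03; interest $37.79 → $1,218.82; payment $415.81; balance $803.01
Month 7: opening $803.01; interest $25.70 → $828.71; payment $415.81; balance $412.90
Month 8: opening $412.90; interest $13.21 → $426.11; payment $415.81; balance $10.30
Month 9: opening $10.30; interest $0.33 → $10.63; payment $10.63; balance $0.00

$0.00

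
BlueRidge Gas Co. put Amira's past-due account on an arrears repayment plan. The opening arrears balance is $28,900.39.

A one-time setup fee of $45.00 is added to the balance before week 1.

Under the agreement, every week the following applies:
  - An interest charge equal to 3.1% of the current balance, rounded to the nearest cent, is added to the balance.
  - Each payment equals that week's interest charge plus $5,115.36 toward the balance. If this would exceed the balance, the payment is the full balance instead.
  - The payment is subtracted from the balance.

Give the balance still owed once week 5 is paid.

$3,368.59

Week 1: $28,945.39 +$897.31 interest = $29,842.70; pay $6,012.67 → $23,830.03
Week 2: $23,830.03 +$738.73 interest = $24,568.76; pay $5,854.09 → $18,714.67
Week 3: $18,714.67 +$580.15 interest = $19,294.82; pay $5,695.51 → $13,599.31
Week 4: $13,599.31 +$421.58 interest = $14,020.89; pay $5,536.94 → $8,483.95
Week 5: $8,483.95 +$263.00 interest = $8,746.95; pay $5,378.36 → $3,368.59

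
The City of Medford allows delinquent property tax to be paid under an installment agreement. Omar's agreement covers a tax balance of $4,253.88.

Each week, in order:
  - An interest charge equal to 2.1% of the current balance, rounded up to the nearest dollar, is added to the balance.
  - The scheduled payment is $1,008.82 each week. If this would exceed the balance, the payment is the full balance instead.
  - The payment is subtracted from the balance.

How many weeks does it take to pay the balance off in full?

Week 1: opening $4,253.88; interest $90.00 → $4,343.88; payment $1,008.82; balance $3,335.06
Week 2: opening $3,335.06; interest $71.00 → $3,406.06; payment $1,008.82; balance $2,397.24
Week 3: opening $2,397.24; interest $51.00 → $2,448.24; payment $1,008.82; balance $1,439.42
Week 4: opening $1,439.42; interest $31.00 → $1,470.42; payment $1,008.82; balance $461.60
Week 5: opening $461.60; interest $10.00 → $471.60; payment $471.60; balance $0.00
Balance reaches $0.00 in week 5.

5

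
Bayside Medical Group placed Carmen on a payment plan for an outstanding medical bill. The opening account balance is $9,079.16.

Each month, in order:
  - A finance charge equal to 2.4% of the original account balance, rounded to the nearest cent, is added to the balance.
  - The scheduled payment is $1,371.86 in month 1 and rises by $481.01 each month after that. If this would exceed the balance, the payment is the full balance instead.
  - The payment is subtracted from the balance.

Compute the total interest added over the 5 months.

$1,089.50

Month 1: $9,079.16 +$217.90 interest = $9,297.06; pay $1,371.86 → $7,925.20
Month 2: $7,925.20 +$217.90 interest = $8,143.10; pay $1,852.87 → $6,290.23
Month 3: $6,290.23 +$217.90 interest = $6,508.13; pay $2,333.88 → $4,174.25
Month 4: $4,174.25 +$217.90 interest = $4,392.15; pay $2,814.89 → $1,577.26
Month 5: $1,577.26 +$217.90 interest = $1,795.16; pay $1,795.16 → $0.00
Total interest: $217.90 + $217.90 + $217.90 + $217.90 + $217.90 = $1,089.50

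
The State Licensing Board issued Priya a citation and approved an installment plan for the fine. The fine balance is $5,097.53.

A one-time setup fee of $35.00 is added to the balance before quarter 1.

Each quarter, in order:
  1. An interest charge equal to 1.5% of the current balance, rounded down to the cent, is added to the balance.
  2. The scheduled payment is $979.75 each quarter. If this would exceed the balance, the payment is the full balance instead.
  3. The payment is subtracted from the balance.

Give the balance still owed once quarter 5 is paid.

# | Opening | Interest | Payment | End bal
1 | $5,132.53 | $76.98 | $979.75 | $4,229.76
2 | $4,229.76 | $63.44 | $979.75 | $3,313.45
3 | $3,313.45 | $49.70 | $979.75 | $2,383.40
4 | $2,383.40 | $35.75 | $979.75 | $1,439.40
5 | $1,439.40 | $21.59 | $979.75 | $481.24

$481.24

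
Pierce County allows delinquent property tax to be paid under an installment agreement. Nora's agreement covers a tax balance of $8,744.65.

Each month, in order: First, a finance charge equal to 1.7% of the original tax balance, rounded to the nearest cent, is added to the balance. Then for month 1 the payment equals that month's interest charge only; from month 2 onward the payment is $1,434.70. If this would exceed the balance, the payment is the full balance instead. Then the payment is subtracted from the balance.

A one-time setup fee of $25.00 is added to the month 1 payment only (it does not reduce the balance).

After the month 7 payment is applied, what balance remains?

Month 1: opening $8,744.65; interest $148.66 → $8,893.31; payment $148.66 (+ $25.00 fee); balance $8,744.65
Month 2: opening $8,744.65; interest $148.66 → $8,893.31; payment $1,434.70; balance $7,458.61
Month 3: opening $7,458.61; interest $148.66 → $7,607.27; payment $1,434.70; balance $6,172.57
Month 4: opening $6,172.57; interest $148.66 → $6,321.23; payment $1,434.70; balance $4,886.53
Month 5: opening $4,886.53; interest $148.66 → $5,035.19; payment $1,434.70; balance $3,600.49
Month 6: opening $3,600.49; interest $148.66 → $3,749.15; payment $1,434.70; balance $2,314.45
Month 7: opening $2,314.45; interest $148.66 → $2,463.11; payment $1,434.70; balance $1,028.41

$1,028.41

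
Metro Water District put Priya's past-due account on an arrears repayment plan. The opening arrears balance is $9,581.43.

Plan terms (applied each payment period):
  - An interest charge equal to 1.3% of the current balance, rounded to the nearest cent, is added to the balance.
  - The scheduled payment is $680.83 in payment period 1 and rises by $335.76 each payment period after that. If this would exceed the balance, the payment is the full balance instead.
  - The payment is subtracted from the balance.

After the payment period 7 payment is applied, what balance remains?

Payment period 1: opening $9,581.43; interest $124.56 → $9,705.99; payment $680.83; balance $9,025.16
Payment period 2: opening $9,025.16; interest $117.33 → $9,142.49; payment $1,016.59; balance $8,125.90
Payment period 3: opening $8,125.90; interest $105.64 → $8,231.54; payment $1,352.35; balance $6,879.19
Payment period 4: opening $6,879.19; interest $89.43 → $6,968.62; payment $1,688.11; balance $5,280.51
Payment period 5: opening $5,280.51; interest $68.65 → $5,349.16; payment $2,023.87; balance $3,325.29
Payment period 6: opening $3,325.29; interest $43.23 → $3,368.52; payment $2,359.63; balance $1,008.89
Payment period 7: opening $1,008.89; interest $13.12 → $1,022.01; payment $1,022.01; balance $0.00

$0.00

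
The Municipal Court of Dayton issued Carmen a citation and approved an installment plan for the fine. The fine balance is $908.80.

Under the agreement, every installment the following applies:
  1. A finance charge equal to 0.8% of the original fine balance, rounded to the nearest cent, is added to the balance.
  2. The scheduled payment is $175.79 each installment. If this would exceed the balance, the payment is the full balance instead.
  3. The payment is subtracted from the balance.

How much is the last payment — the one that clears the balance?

$73.47

Installment 1: $908.80 +$7.27 interest = $916.07; pay $175.79 → $740.28
Installment 2: $740.28 +$7.27 interest = $747.55; pay $175.79 → $571.76
Installment 3: $571.76 +$7.27 interest = $579.03; pay $175.79 → $403.24
Installment 4: $403.24 +$7.27 interest = $410.51; pay $175.79 → $234.72
Installment 5: $234.72 +$7.27 interest = $241.99; pay $175.79 → $66.20
Installment 6: $66.20 +$7.27 interest = $73.47; pay $73.47 → $0.00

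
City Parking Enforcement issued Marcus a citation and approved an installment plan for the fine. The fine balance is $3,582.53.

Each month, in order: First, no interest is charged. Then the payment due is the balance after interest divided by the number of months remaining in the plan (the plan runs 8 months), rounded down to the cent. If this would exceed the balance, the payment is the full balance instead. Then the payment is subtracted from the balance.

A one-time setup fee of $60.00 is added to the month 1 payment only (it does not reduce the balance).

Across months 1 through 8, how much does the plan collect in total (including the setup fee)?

$3,642.53

Month 1: $3,582.53 − $447.81 (+ $60.00 fee) → $3,134.72
Month 2: $3,134.72 − $447.81 → $2,686.91
Month 3: $2,686.91 − $447.81 → $2,239.10
Month 4: $2,239.10 − $447.82 → $1,791.28
Month 5: $1,791.28 − $447.82 → $1,343.46
Month 6: $1,343.46 − $447.82 → $895.64
Month 7: $895.64 − $447.82 → $447.82
Month 8: $447.82 − $447.82 → $0.00
Total paid: $3,642.53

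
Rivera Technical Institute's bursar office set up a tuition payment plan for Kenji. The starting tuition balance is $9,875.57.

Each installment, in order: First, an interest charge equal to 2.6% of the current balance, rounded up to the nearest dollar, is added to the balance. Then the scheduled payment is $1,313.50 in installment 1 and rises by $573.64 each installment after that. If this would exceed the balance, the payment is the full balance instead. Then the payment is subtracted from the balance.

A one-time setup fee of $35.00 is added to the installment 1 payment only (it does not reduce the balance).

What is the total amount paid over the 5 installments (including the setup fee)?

# | Opening | Interest | Payment | Fee | End bal
1 | $9,875.57 | $257.00 | $1,313.50 | $35.00 | $8,819.07
2 | $8,819.07 | $230.00 | $1,887.14 | — | $7,161.93
3 | $7,161.93 | $187.00 | $2,460.78 | — | $4,888.15
4 | $4,888.15 | $128.00 | $3,034.42 | — | $1,981.73
5 | $1,981.73 | $52.00 | $2,033.73 | — | $0.00
Total paid: $10,764.57

$10,764.57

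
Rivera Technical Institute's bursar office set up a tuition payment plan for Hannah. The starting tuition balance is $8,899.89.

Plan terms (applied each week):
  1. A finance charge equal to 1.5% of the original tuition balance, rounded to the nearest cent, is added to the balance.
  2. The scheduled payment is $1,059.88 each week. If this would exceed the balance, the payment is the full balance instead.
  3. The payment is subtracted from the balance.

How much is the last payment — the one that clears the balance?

$695.97

Week 1: $8,899.89 +$133.50 interest = $9,033.39; pay $1,059.88 → $7,973.51
Week 2: $7,973.51 +$133.50 interest = $8,107.01; pay $1,059.88 → $7,047.13
Week 3: $7,047.13 +$133.50 interest = $7,180.63; pay $1,059.88 → $6,120.75
Week 4: $6,120.75 +$133.50 interest = $6,254.25; pay $1,059.88 → $5,194.37
Week 5: $5,194.37 +$133.50 interest = $5,327.87; pay $1,059.88 → $4,267.99
Week 6: $4,267.99 +$133.50 interest = $4,401.49; pay $1,059.88 → $3,341.61
Week 7: $3,341.61 +$133.50 interest = $3,475.11; pay $1,059.88 → $2,415.23
Week 8: $2,415.23 +$133.50 interest = $2,548.73; pay $1,059.88 → $1,488.85
Week 9: $1,488.85 +$133.50 interest = $1,622.35; pay $1,059.88 → $562.47
Week 10: $562.47 +$133.50 interest = $695.97; pay $695.97 → $0.00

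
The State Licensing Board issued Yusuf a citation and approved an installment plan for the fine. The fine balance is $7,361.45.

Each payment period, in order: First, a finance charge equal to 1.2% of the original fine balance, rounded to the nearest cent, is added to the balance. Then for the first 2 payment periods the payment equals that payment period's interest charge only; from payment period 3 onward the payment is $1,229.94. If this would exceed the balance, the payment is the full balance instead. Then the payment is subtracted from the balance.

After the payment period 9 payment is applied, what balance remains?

$0.00

Payment period 1: $7,361.45 +$88.34 interest = $7,449.79; pay $88.34 → $7,361.45
Payment period 2: $7,361.45 +$88.34 interest = $7,449.79; pay $88.34 → $7,361.45
Payment period 3: $7,361.45 +$88.34 interest = $7,449.79; pay $1,229.94 → $6,219.85
Payment period 4: $6,219.85 +$88.34 interest = $6,308.19; pay $1,229.94 → $5,078.25
Payment period 5: $5,078.25 +$88.34 interest = $5,166.59; pay $1,229.94 → $3,936.65
Payment period 6: $3,936.65 +$88.34 interest = $4,024.99; pay $1,229.94 → $2,795.05
Payment period 7: $2,795.05 +$88.34 interest = $2,883.39; pay $1,229.94 → $1,653.45
Payment period 8: $1,653.45 +$88.34 interest = $1,741.79; pay $1,229.94 → $511.85
Payment period 9: $511.85 +$88.34 interest = $600.19; pay $600.19 → $0.00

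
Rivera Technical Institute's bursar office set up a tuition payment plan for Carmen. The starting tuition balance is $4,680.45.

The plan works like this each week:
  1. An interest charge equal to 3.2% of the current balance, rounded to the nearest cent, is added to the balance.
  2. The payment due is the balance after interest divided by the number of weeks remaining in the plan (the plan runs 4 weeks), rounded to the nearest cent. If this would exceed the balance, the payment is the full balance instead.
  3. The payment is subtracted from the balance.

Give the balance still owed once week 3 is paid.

$1,286.07

Week 1: $4,680.45 +$149.77 interest = $4,830.22; pay $1,207.56 → $3,622.66
Week 2: $3,622.66 +$115.93 interest = $3,738.59; pay $1,246.20 → $2,492.39
Week 3: $2,492.39 +$79.76 interest = $2,572.15; pay $1,286.08 → $1,286.07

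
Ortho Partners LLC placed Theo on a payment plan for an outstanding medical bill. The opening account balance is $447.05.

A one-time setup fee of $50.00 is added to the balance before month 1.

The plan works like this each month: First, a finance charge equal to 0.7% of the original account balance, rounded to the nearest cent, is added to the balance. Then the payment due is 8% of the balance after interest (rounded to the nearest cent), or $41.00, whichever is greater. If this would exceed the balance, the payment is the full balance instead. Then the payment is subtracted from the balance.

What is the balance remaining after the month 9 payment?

$156.22

Month 1: opening $497.05; interest $3.13 → $500.18; payment $41.00; balance $459.18
Month 2: opening $459.18; interest $3.13 → $462.31; payment $41.00; balance $421.31
Month 3: opening $421.31; interest $3.13 → $424.44; payment $41.00; balance $383.44
Month 4: opening $383.44; interest $3.13 → $386.57; payment $41.00; balance $345.57
Month 5: opening $345.57; interest $3.13 → $348.70; payment $41.00; balance $307.70
Month 6: opening $307.70; interest $3.13 → $310.83; payment $41.00; balance $269.83
Month 7: opening $269.83; interest $3.13 → $272.96; payment $41.00; balance $231.96
Month 8: opening $231.96; interest $3.13 → $235.09; payment $41.00; balance $194.09
Month 9: opening $194.09; interest $3.13 → $197.22; payment $41.00; balance $156.22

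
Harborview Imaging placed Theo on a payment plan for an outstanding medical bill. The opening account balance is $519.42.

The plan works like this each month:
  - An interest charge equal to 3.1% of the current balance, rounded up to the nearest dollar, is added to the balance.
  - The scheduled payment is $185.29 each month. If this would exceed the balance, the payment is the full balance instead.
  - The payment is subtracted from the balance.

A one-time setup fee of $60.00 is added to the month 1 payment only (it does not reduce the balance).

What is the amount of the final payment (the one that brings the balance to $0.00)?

# | Opening | Interest | Payment | Fee | End bal
1 | $519.42 | $17.00 | $185.29 | $60.00 | $351.13
2 | $351.13 | $11.00 | $185.29 | — | $176.84
3 | $176.84 | $6.00 | $182.84 | — | $0.00

$182.84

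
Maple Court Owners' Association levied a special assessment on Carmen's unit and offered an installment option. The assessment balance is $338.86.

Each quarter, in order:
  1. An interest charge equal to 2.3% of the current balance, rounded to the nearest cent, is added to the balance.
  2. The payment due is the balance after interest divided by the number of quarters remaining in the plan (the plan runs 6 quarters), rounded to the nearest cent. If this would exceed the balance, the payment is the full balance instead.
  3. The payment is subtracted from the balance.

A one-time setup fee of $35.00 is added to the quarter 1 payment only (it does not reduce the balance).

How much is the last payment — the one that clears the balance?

$64.74

Quarter 1: $338.86 +$7.79 interest = $346.65; pay $57.78 (+ $35.00 fee) → $288.87
Quarter 2: $288.87 +$6.64 interest = $295.51; pay $59.10 → $236.41
Quarter 3: $236.41 +$5.44 interest = $241.85; pay $60.46 → $181.39
Quarter 4: $181.39 +$4.17 interest = $185.56; pay $61.85 → $123.71
Quarter 5: $123.71 +$2.85 interest = $126.56; pay $63.28 → $63.28
Quarter 6: $63.28 +$1.46 interest = $64.74; pay $64.74 → $0.00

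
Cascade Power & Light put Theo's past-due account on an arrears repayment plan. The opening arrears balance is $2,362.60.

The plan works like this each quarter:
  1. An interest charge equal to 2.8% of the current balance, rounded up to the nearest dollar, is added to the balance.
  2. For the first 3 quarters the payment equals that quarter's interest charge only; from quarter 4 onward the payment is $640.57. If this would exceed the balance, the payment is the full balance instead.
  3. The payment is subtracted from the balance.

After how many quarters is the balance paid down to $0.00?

Quarter 1: $2,362.60 +$67.00 interest = $2,429.60; pay $67.00 → $2,362.60
Quarter 2: $2,362.60 +$67.00 interest = $2,429.60; pay $67.00 → $2,362.60
Quarter 3: $2,362.60 +$67.00 interest = $2,429.60; pay $67.00 → $2,362.60
Quarter 4: $2,362.60 +$67.00 interest = $2,429.60; pay $640.57 → $1,789.03
Quarter 5: $1,789.03 +$51.00 interest = $1,840.03; pay $640.57 → $1,199.46
Quarter 6: $1,199.46 +$34.00 interest = $1,233.46; pay $640.57 → $592.89
Quarter 7: $592.89 +$17.00 interest = $609.89; pay $609.89 → $0.00
Balance reaches $0.00 in quarter 7.

7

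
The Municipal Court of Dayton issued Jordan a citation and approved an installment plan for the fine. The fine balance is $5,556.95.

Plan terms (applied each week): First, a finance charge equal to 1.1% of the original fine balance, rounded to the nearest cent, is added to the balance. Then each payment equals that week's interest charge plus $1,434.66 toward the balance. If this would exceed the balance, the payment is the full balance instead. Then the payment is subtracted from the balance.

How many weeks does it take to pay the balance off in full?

# | Opening | Interest | Payment | End bal
1 | $5,556.95 | $61.13 | $1,495.79 | $4,122.29
2 | $4,122.29 | $61.13 | $1,495.79 | $2,687.63
3 | $2,687.63 | $61.13 | $1,495.79 | $1,252.97
4 | $1,252.97 | $61.13 | $1,314.10 | $0.00
Balance reaches $0.00 in week 4.

4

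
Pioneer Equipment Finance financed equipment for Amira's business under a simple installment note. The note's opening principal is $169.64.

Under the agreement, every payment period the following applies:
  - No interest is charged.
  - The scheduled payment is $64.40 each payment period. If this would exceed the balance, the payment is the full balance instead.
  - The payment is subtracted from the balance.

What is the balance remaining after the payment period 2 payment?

Payment period 1: opening $169.64; payment $64.40; balance $105.24
Payment period 2: opening $105.24; payment $64.40; balance $40.84

$40.84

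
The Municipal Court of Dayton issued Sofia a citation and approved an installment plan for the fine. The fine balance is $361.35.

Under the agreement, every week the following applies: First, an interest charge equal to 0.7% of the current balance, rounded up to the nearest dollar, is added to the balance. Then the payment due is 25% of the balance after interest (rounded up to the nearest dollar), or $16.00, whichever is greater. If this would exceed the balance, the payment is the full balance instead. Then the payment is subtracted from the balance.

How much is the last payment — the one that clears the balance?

$6.35

Week 1: opening $361.35; interest $3.00 → $364.35; payment $92.00; balance $272.35
Week 2: opening $272.35; interest $2.00 → $274.35; payment $69.00; balance $205.35
Week 3: opening $205.35; interest $2.00 → $207.35; payment $52.00; balance $155.35
Week 4: opening $155.35; interest $2.00 → $157.35; payment $40.00; balance $117.35
Week 5: opening $117.35; interest $1.00 → $118.35; payment $30.00; balance $88.35
Week 6: opening $88.35; interest $1.00 → $89.35; payment $23.00; balance $66.35
Week 7: opening $66.35; interest $1.00 → $67.35; payment $17.00; balance $50.35
Week 8: opening $50.35; interest $1.00 → $51.35; payment $16.00; balance $35.35
Week 9: opening $35.35; interest $1.00 → $36.35; payment $16.00; balance $20.35
Week 10: opening $20.35; interest $1.00 → $21.35; payment $16.00; balance $5.35
Week 11: opening $5.35; interest $1.00 → $6.35; payment $6.35; balance $0.00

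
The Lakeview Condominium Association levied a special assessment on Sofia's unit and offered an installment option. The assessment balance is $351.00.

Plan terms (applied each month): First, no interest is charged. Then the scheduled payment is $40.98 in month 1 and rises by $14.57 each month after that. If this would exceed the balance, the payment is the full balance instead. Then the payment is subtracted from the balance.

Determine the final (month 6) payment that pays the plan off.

$0.40

# | Opening | Payment | End bal
1 | $351.00 | $40.98 | $310.02
2 | $310.02 | $55.55 | $254.47
3 | $254.47 | $70.12 | $184.35
4 | $184.35 | $84.69 | $99.66
5 | $99.66 | $99.26 | $0.40
6 | $0.40 | $0.40 | $0.00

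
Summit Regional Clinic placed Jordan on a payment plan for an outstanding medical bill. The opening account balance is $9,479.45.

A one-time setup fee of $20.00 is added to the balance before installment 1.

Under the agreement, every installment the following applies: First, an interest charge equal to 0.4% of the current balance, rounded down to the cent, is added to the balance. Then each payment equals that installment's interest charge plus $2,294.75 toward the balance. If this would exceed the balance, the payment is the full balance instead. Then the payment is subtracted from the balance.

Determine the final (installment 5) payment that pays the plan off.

Installment 1: opening $9,499.45; interest $37.99 → $9,537.44; payment $2,332.74; balance $7,204.70
Installment 2: opening $7,204.70; interest $28.81 → $7,233.51; payment $2,323.56; balance $4,909.95
Installment 3: opening $4,909.95; interest $19.63 → $4,929.58; payment $2,314.38; balance $2,615.20
Installment 4: opening $2,615.20; interest $10.46 → $2,625.66; payment $2,305.21; balance $320.45
Installment 5: opening $320.45; interest $1.28 → $321.73; payment $321.73; balance $0.00

$321.73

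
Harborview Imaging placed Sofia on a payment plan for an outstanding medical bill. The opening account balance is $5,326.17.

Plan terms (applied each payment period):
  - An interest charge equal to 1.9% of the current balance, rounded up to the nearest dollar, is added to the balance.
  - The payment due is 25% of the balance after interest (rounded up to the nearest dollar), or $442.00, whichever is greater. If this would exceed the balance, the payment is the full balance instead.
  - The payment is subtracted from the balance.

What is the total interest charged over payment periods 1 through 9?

# | Opening | Interest | Payment | End bal
1 | $5,326.17 | $102.00 | $1,358.00 | $4,070.17
2 | $4,070.17 | $78.00 | $1,038.00 | $3,110.17
3 | $3,110.17 | $60.00 | $793.00 | $2,377.17
4 | $2,377.17 | $46.00 | $606.00 | $1,817.17
5 | $1,817.17 | $35.00 | $464.00 | $1,388.17
6 | $1,388.17 | $27.00 | $442.00 | $973.17
7 | $973.17 | $19.00 | $442.00 | $550.17
8 | $550.17 | $11.00 | $442.00 | $119.17
9 | $119.17 | $3.00 | $122.17 | $0.00
Total interest: $102.00 + $78.00 + $60.00 + $46.00 + $35.00 + $27.00 + $19.00 + $11.00 + $3.00 = $381.00

$381.00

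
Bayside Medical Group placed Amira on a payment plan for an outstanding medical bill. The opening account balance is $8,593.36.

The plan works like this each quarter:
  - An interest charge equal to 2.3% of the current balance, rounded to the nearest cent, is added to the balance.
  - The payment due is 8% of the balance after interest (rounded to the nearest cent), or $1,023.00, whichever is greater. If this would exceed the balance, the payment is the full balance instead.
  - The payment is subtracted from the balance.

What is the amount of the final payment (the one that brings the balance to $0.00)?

$454.02

Quarter 1: $8,593.36 +$197.65 interest = $8,791.01; pay $1,023.00 → $7,768.01
Quarter 2: $7,768.01 +$178.66 interest = $7,946.67; pay $1,023.00 → $6,923.67
Quarter 3: $6,923.67 +$159.24 interest = $7,082.91; pay $1,023.00 → $6,059.91
Quarter 4: $6,059.91 +$139.38 interest = $6,199.29; pay $1,023.00 → $5,176.29
Quarter 5: $5,176.29 +$119.05 interest = $5,295.34; pay $1,023.00 → $4,272.34
Quarter 6: $4,272.34 +$98.26 interest = $4,370.60; pay $1,023.00 → $3,347.60
Quarter 7: $3,347.60 +$76.99 interest = $3,424.59; pay $1,023.00 → $2,401.59
Quarter 8: $2,401.59 +$55.24 interest = $2,456.83; pay $1,023.00 → $1,433.83
Quarter 9: $1,433.83 +$32.98 interest = $1,466.81; pay $1,023.00 → $443.81
Quarter 10: $443.81 +$10.21 interest = $454.02; pay $454.02 → $0.00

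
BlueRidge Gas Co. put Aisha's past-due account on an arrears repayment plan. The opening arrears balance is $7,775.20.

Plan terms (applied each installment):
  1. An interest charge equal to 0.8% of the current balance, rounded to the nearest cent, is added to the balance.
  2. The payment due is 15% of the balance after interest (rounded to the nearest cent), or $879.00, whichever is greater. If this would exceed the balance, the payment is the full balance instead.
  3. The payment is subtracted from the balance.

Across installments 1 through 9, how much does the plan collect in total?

$8,068.44

Installment 1: $7,775.20 +$62.20 interest = $7,837.40; pay $1,175.61 → $6,661.79
Installment 2: $6,661.79 +$53.29 interest = $6,715.08; pay $1,007.26 → $5,707.82
Installment 3: $5,707.82 +$45.66 interest = $5,753.48; pay $879.00 → $4,874.48
Installment 4: $4,874.48 +$39.00 interest = $4,913.48; pay $879.00 → $4,034.48
Installment 5: $4,034.48 +$32.28 interest = $4,066.76; pay $879.00 → $3,187.76
Installment 6: $3,187.76 +$25.50 interest = $3,213.26; pay $879.00 → $2,334.26
Installment 7: $2,334.26 +$18.67 interest = $2,352.93; pay $879.00 → $1,473.93
Installment 8: $1,473.93 +$11.79 interest = $1,485.72; pay $879.00 → $606.72
Installment 9: $606.72 +$4.85 interest = $611.57; pay $611.57 → $0.00
Total paid: $8,068.44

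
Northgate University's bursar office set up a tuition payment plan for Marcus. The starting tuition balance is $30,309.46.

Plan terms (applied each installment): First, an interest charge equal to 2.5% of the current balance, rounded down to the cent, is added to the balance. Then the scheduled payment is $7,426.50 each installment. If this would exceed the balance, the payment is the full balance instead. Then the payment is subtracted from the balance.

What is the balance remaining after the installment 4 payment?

$2,617.30

Installment 1: $30,309.46 +$757.73 interest = $31,067.19; pay $7,426.50 → $23,640.69
Installment 2: $23,640.69 +$591.01 interest = $24,231.70; pay $7,426.50 → $16,805.20
Installment 3: $16,805.20 +$420.13 interest = $17,225.33; pay $7,426.50 → $9,798.83
Installment 4: $9,798.83 +$244.97 interest = $10,043.80; pay $7,426.50 → $2,617.30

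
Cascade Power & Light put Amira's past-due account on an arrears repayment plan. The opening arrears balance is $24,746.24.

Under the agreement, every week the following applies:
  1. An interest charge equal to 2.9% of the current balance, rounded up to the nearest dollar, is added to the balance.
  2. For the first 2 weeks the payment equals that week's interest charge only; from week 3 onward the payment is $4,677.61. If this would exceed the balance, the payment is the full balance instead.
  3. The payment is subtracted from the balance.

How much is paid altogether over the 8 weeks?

Week 1: opening $24,746.24; interest $718.00 → $25,464.24; payment $718.00; balance $24,746.24
Week 2: opening $24,746.24; interest $718.00 → $25,464.24; payment $718.00; balance $24,746.24
Week 3: opening $24,746.24; interest $718.00 → $25,464.24; payment $4,677.61; balance $20,786.63
Week 4: opening $20,786.63; interest $603.00 → $21,389.63; payment $4,677.61; balance $16,712.02
Week 5: opening $16,712.02; interest $485.00 → $17,197.02; payment $4,677.61; balance $12,519.41
Week 6: opening $12,519.41; interest $364.00 → $12,883.41; payment $4,677.61; balance $8,205.80
Week 7: opening $8,205.80; interest $238.00 → $8,443.80; payment $4,677.61; balance $3,766.19
Week 8: opening $3,766.19; interest $110.00 → $3,876.19; payment $3,876.19; balance $0.00
Total paid: $28,700.24

$28,700.24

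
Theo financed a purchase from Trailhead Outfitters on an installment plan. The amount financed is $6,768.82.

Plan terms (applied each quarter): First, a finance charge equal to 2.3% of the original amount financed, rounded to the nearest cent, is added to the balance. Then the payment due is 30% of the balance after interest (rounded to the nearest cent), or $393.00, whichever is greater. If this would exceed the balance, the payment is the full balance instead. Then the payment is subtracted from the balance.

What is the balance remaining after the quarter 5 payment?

Quarter 1: opening $6,768.82; interest $155.68 → $6,924.50; payment $2,077.35; balance $4,847.15
Quarter 2: opening $4,847.15; interest $155.68 → $5,002.83; payment $1,500.85; balance $3,501.98
Quarter 3: opening $3,501.98; interest $155.68 → $3,657.66; payment $1,097.30; balance $2,560.36
Quarter 4: opening $2,560.36; interest $155.68 → $2,716.04; payment $814.81; balance $1,901.23
Quarter 5: opening $1,901.23; interest $155.68 → $2,056.91; payment $617.07; balance $1,439.84

$1,439.84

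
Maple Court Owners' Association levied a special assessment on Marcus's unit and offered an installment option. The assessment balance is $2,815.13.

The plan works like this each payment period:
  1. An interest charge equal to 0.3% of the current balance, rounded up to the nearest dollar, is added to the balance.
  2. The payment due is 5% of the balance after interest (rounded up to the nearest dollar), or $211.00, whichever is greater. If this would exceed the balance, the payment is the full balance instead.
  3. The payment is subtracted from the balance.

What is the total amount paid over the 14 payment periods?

$2,885.13

# | Opening | Interest | Payment | End bal
1 | $2,815.13 | $9.00 | $211.00 | $2,613.13
2 | $2,613.13 | $8.00 | $211.00 | $2,410.13
3 | $2,410.13 | $8.00 | $211.00 | $2,207.13
4 | $2,207.13 | $7.00 | $211.00 | $2,003.13
5 | $2,003.13 | $7.00 | $211.00 | $1,799.13
6 | $1,799.13 | $6.00 | $211.00 | $1,594.13
7 | $1,594.13 | $5.00 | $211.00 | $1,388.13
8 | $1,388.13 | $5.00 | $211.00 | $1,182.13
9 | $1,182.13 | $4.00 | $211.00 | $975.13
10 | $975.13 | $3.00 | $211.00 | $767.13
11 | $767.13 | $3.00 | $211.00 | $559.13
12 | $559.13 | $2.00 | $211.00 | $350.13
13 | $350.13 | $2.00 | $211.00 | $141.13
14 | $141.13 | $1.00 | $142.13 | $0.00
Total paid: $2,885.13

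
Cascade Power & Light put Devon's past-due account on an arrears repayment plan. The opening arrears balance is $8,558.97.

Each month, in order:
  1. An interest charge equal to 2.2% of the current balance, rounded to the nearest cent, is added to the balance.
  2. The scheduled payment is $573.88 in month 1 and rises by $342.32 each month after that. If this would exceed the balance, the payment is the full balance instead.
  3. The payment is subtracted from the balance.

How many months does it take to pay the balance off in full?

Month 1: $8,558.97 +$188.30 interest = $8,747.27; pay $573.88 → $8,173.39
Month 2: $8,173.39 +$179.81 interest = $8,353.20; pay $916.20 → $7,437.00
Month 3: $7,437.00 +$163.61 interest = $7,600.61; pay $1,258.52 → $6,342.09
Month 4: $6,342.09 +$139.53 interest = $6,481.62; pay $1,600.84 → $4,880.78
Month 5: $4,880.78 +$107.38 interest = $4,988.16; pay $1,943.16 → $3,045.00
Month 6: $3,045.00 +$66.99 interest = $3,111.99; pay $2,285.48 → $826.51
Month 7: $826.51 +$18.18 interest = $844.69; pay $844.69 → $0.00
Balance reaches $0.00 in month 7.

7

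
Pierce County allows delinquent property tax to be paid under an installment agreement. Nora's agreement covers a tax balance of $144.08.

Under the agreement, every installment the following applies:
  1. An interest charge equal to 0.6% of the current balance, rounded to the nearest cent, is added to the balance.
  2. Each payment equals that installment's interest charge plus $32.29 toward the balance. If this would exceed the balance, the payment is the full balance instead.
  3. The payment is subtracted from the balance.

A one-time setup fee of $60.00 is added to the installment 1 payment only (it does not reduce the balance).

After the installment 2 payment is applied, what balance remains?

Installment 1: opening $144.08; interest $0.86 → $144.94; payment $33.15 (+ $60.00 fee); balance $111.79
Installment 2: opening $111.79; interest $0.67 → $112.46; payment $32.96; balance $79.50

$79.50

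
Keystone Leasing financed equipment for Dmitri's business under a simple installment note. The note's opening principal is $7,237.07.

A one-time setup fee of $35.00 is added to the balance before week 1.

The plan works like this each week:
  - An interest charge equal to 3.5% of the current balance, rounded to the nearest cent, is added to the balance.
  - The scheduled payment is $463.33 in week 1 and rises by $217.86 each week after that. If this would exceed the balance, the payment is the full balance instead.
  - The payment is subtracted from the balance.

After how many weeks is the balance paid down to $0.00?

8

Week 1: opening $7,272.07; interest $254.52 → $7,526.59; payment $463.33; balance $7,063.26
Week 2: opening $7,063.26; interest $247.21 → $7,310.47; payment $681.19; balance $6,629.28
Week 3: opening $6,629.28; interest $232.02 → $6,861.30; payment $899.05; balance $5,962.25
Week 4: opening $5,962.25; interest $208.68 → $6,170.93; payment $1,116.91; balance $5,054.02
Week 5: opening $5,054.02; interest $176.89 → $5,230.91; payment $1,334.77; balance $3,896.14
Week 6: opening $3,896.14; interest $136.36 → $4,032.50; payment $1,552.63; balance $2,479.87
Week 7: opening $2,479.87; interest $86.80 → $2,566.67; payment $1,770.49; balance $796.18
Week 8: opening $796.18; interest $27.87 → $824.05; payment $824.05; balance $0.00
Balance reaches $0.00 in week 8.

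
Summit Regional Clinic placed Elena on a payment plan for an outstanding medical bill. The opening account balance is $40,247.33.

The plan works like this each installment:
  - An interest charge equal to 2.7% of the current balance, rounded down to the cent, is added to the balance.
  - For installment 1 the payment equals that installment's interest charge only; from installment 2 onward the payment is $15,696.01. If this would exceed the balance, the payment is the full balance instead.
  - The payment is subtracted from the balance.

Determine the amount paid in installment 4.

$10,921.32

Installment 1: $40,247.33 +$1,086.67 interest = $41,334.00; pay $1,086.67 → $40,247.33
Installment 2: $40,247.33 +$1,086.67 interest = $41,334.00; pay $15,696.01 → $25,637.99
Installment 3: $25,637.99 +$692.22 interest = $26,330.21; pay $15,696.01 → $10,634.20
Installment 4: $10,634.20 +$287.12 interest = $10,921.32; pay $10,921.32 → $0.00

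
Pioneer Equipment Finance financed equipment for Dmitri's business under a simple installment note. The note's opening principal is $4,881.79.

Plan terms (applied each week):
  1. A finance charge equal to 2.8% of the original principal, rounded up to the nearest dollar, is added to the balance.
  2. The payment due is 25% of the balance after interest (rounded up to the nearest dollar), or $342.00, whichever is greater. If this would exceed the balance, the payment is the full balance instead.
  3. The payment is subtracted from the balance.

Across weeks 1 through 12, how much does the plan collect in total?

Week 1: opening $4,881.79; interest $137.00 → $5,018.79; payment $1,255.00; balance $3,763.79
Week 2: opening $3,763.79; interest $137.00 → $3,900.79; payment $976.00; balance $2,924.79
Week 3: opening $2,924.79; interest $137.00 → $3,061.79; payment $766.00; balance $2,295.79
Week 4: opening $2,295.79; interest $137.00 → $2,432.79; payment $609.00; balance $1,823.79
Week 5: opening $1,823.79; interest $137.00 → $1,960.79; payment $491.00; balance $1,469.79
Week 6: opening $1,469.79; interest $137.00 → $1,606.79; payment $402.00; balance $1,204.79
Week 7: opening $1,204.79; interest $137.00 → $1,341.79; payment $342.00; balance $999.79
Week 8: opening $999.79; interest $137.00 → $1,136.79; payment $342.00; balance $794.79
Week 9: opening $794.79; interest $137.00 → $931.79; payment $342.00; balance $589.79
Week 10: opening $589.79; interest $137.00 → $726.79; payment $342.00; balance $384.79
Week 11: opening $384.79; interest $137.00 → $521.79; payment $342.00; balance $179.79
Week 12: opening $179.79; interest $137.00 → $316.79; payment $316.79; balance $0.00
Total paid: $6,525.79

$6,525.79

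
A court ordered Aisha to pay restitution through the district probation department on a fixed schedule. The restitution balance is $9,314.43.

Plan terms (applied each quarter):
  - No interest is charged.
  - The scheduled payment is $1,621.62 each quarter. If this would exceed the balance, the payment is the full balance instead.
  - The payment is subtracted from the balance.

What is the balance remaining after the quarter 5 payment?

$1,206.33

Quarter 1: $9,314.43 − $1,621.62 → $7,692.81
Quarter 2: $7,692.81 − $1,621.62 → $6,071.19
Quarter 3: $6,071.19 − $1,621.62 → $4,449.57
Quarter 4: $4,449.57 − $1,621.62 → $2,827.95
Quarter 5: $2,827.95 − $1,621.62 → $1,206.33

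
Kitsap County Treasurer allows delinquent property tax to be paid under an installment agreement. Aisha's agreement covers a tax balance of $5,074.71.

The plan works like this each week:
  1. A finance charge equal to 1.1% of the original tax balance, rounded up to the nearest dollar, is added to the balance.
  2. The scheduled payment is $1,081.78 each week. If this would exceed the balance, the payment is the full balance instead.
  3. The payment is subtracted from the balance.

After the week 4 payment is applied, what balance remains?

$971.59

Week 1: opening $5,074.71; interest $56.00 → $5,130.71; payment $1,081.78; balance $4,048.93
Week 2: opening $4,048.93; interest $56.00 → $4,104.93; payment $1,081.78; balance $3,023.15
Week 3: opening $3,023.15; interest $56.00 → $3,079.15; payment $1,081.78; balance $1,997.37
Week 4: opening $1,997.37; interest $56.00 → $2,053.37; payment $1,081.78; balance $971.59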